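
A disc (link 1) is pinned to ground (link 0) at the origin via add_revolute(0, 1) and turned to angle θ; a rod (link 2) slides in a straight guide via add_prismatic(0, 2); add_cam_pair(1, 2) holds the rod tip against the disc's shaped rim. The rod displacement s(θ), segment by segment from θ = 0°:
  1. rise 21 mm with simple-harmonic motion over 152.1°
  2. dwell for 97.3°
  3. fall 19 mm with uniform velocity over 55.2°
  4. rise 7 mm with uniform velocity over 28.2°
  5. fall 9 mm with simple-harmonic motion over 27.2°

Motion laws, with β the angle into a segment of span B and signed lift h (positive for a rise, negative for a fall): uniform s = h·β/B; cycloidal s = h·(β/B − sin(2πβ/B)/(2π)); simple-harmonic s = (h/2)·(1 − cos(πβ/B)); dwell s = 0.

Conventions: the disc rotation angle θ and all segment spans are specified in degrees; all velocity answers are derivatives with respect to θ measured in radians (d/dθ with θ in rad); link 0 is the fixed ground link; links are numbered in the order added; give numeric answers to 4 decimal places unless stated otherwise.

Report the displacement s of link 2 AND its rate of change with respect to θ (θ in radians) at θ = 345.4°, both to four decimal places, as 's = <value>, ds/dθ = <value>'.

segment 1 (0° to 152.1°, simple-harmonic, h = 21) is passed completely: s = 0.0000 + (21) = 21.0000
segment 2 (152.1° to 249.4°, dwell): s unchanged at 21.0000
segment 3 (249.4° to 304.6°, uniform, h = -19) is passed completely: s = 21.0000 + (-19) = 2.0000
segment 4 (304.6° to 332.8°, uniform, h = 7) is passed completely: s = 2.0000 + (7) = 9.0000
θ = 345.4° falls in segment 5 (332.8° to 360°, simple-harmonic, h = -9): β = 345.4 − 332.8 = 12.6°, B = 27.2°; Δs = -9/2·(1 − cos(π·0.4632)) = -3.9814; s = 9.0000 − 3.9814 = 5.0186
velocity in seg [332.8°–360°] (simple-harmonic), θ in radians: β = 12.6° = 0.2199 rad, B = 27.2° = 0.4747 rad; ds/dθ = (πh/(2B)) sin(πβ/B) = (π·(-9)/(2·0.4747)) sin(π·0.4632) = -29.581001 mm/rad

s = 5.0186, ds/dθ = -29.5810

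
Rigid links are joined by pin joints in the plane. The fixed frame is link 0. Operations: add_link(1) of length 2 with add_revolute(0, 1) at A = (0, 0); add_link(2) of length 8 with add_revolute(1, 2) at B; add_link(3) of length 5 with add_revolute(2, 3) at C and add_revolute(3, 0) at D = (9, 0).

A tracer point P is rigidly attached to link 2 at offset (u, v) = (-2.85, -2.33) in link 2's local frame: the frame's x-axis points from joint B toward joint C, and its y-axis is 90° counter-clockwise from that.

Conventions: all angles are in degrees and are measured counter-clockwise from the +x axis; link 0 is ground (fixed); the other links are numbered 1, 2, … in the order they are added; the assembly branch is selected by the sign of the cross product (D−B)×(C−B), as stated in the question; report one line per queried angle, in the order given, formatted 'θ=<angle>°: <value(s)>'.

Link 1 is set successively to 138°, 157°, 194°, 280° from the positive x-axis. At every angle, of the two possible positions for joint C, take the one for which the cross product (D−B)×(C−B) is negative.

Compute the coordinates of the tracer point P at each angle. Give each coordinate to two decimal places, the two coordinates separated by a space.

A=(0,0), D=(9.00,0)
θ=138°: B = A + 2.00·(cos138°, sin138°) = (-1.4863, 1.3383)
θ=138°: |BD| = 10.5713
θ=138°: circle(B,8.00) ∩ circle(D,5.00): a=7.1303, h=3.6275
θ=138°:   candidates: C₊=(6.0458,4.0340) cross=38.348; C₋=(5.1274,-3.1627) cross=-38.348
θ=138°:   branch - wants cross < 0 → take C=(5.1274,-3.1627) (cross=-38.348)
θ=138°: ex = (C−B)/|BC| = (0.8267,-0.5626); ey = (0.5626,0.8267)
θ=138°: P = B + -2.85·ex + -2.33·ey = (-5.1533,1.0155)
θ=157°: B = A + 2.00·(cos157°, sin157°) = (-1.8410, 0.7815)
θ=157°: |BD| = 10.8691
θ=157°: circle(B,8.00) ∩ circle(D,5.00): a=7.2286, h=3.4274
θ=157°:   candidates: C₊=(5.6153,3.6802) cross=37.252; C₋=(5.1225,-3.1567) cross=-37.252
θ=157°:   branch - wants cross < 0 → take C=(5.1225,-3.1567) (cross=-37.252)
θ=157°: ex = (C−B)/|BC| = (0.8704,-0.4923); ey = (0.4923,0.8704)
θ=157°: P = B + -2.85·ex + -2.33·ey = (-5.4688,0.1563)
θ=194°: B = A + 2.00·(cos194°, sin194°) = (-1.9406, -0.4838)
θ=194°: |BD| = 10.9513
θ=194°: circle(B,8.00) ∩ circle(D,5.00): a=7.2563, h=3.3685
θ=194°:   candidates: C₊=(5.1598,3.2020) cross=36.889; C₋=(5.4574,-3.5285) cross=-36.889
θ=194°:   branch - wants cross < 0 → take C=(5.4574,-3.5285) (cross=-36.889)
θ=194°: ex = (C−B)/|BC| = (0.9247,-0.3806); ey = (0.3806,0.9247)
θ=194°: P = B + -2.85·ex + -2.33·ey = (-5.4629,-1.5539)
θ=280°: B = A + 2.00·(cos280°, sin280°) = (0.3473, -1.9696)
θ=280°: |BD| = 8.8740
θ=280°: circle(B,8.00) ∩ circle(D,5.00): a=6.6344, h=4.4704
θ=280°:   candidates: C₊=(5.8241,3.8618) cross=39.670; C₋=(7.8085,-4.8559) cross=-39.670
θ=280°:   branch - wants cross < 0 → take C=(7.8085,-4.8559) (cross=-39.670)
θ=280°: ex = (C−B)/|BC| = (0.9326,-0.3608); ey = (0.3608,0.9326)
θ=280°: P = B + -2.85·ex + -2.33·ey = (-3.1514,-3.1144)

θ=138°: -5.15 1.02
θ=157°: -5.47 0.16
θ=194°: -5.46 -1.55
θ=280°: -3.15 -3.11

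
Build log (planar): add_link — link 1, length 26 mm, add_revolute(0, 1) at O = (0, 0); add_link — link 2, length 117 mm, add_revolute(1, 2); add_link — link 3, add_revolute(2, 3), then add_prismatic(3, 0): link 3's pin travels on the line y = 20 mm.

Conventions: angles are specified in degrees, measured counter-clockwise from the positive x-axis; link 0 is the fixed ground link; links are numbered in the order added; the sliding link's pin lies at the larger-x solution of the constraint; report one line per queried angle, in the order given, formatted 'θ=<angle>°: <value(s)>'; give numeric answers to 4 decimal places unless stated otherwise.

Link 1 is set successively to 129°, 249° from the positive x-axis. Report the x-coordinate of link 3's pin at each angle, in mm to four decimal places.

geometry: r = 26 mm, L = 117 mm, e = 20 mm
θ=129°: crank pin P = (r cos θ, r sin θ) = (-16.362330, 20.205795)
θ=129°: h = r sin θ − e = 20.205795 − 20 = 0.205795
θ=129°: x = r cos θ + √(L² − h²) = -16.362330 + 116.999819 = 100.637489
θ=249°: crank pin P = (r cos θ, r sin θ) = (-9.317567, -24.273091)
θ=249°: h = r sin θ − e = -24.273091 − 20 = -44.273091
θ=249°: x = r cos θ + √(L² − h²) = -9.317567 + 108.300016 = 98.982449

θ=129°: 100.6375
θ=249°: 98.9824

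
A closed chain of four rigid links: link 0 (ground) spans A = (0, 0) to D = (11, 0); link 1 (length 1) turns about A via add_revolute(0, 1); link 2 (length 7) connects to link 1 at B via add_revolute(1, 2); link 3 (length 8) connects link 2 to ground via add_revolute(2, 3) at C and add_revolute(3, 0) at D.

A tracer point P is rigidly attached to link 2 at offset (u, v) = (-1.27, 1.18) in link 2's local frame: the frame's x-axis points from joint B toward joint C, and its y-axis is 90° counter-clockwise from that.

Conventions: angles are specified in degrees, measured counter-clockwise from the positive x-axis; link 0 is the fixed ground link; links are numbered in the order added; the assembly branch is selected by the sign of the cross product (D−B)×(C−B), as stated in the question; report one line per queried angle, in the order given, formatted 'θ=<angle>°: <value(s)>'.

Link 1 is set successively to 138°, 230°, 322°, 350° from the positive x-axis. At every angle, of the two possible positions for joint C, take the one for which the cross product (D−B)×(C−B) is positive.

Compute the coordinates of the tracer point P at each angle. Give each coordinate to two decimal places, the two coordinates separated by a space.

A=(0,0), D=(11.00,0)
θ=138°: B = A + 1.00·(cos138°, sin138°) = (-0.7431, 0.6691)
θ=138°: |BD| = 11.7622
θ=138°: circle(B,7.00) ∩ circle(D,8.00): a=5.2435, h=4.6375
θ=138°:   candidates: C₊=(4.7556,5.0008) cross=54.547; C₋=(4.2280,-4.2591) cross=-54.547
θ=138°:   branch + wants cross > 0 → take C=(4.7556,5.0008) (cross=54.547)
θ=138°: ex = (C−B)/|BC| = (0.7855,0.6188); ey = (-0.6188,0.7855)
θ=138°: P = B + -1.27·ex + 1.18·ey = (-2.4710,0.8102)
θ=230°: B = A + 1.00·(cos230°, sin230°) = (-0.6428, -0.7660)
θ=230°: |BD| = 11.6680
θ=230°: circle(B,7.00) ∩ circle(D,8.00): a=5.1912, h=4.6959
θ=230°:   candidates: C₊=(4.2289,4.2605) cross=54.792; C₋=(4.8455,-5.1110) cross=-54.792
θ=230°:   branch + wants cross > 0 → take C=(4.2289,4.2605) (cross=54.792)
θ=230°: ex = (C−B)/|BC| = (0.6960,0.7181); ey = (-0.7181,0.6960)
θ=230°: P = B + -1.27·ex + 1.18·ey = (-2.3740,-0.8568)
θ=322°: B = A + 1.00·(cos322°, sin322°) = (0.7880, -0.6157)
θ=322°: |BD| = 10.2305
θ=322°: circle(B,7.00) ∩ circle(D,8.00): a=4.3822, h=5.4586
θ=322°:   candidates: C₊=(4.8337,5.0968) cross=55.845; C₋=(5.4907,-5.8007) cross=-55.845
θ=322°:   branch + wants cross > 0 → take C=(4.8337,5.0968) (cross=55.845)
θ=322°: ex = (C−B)/|BC| = (0.5780,0.8161); ey = (-0.8161,0.5780)
θ=322°: P = B + -1.27·ex + 1.18·ey = (-0.9090,-0.9701)
θ=350°: B = A + 1.00·(cos350°, sin350°) = (0.9848, -0.1736)
θ=350°: |BD| = 10.0167
θ=350°: circle(B,7.00) ∩ circle(D,8.00): a=4.2596, h=5.5548
θ=350°:   candidates: C₊=(5.1475,5.4542) cross=55.641; C₋=(5.3401,-5.6538) cross=-55.641
θ=350°:   branch + wants cross > 0 → take C=(5.1475,5.4542) (cross=55.641)
θ=350°: ex = (C−B)/|BC| = (0.5947,0.8040); ey = (-0.8040,0.5947)
θ=350°: P = B + -1.27·ex + 1.18·ey = (-0.7191,-0.4930)

θ=138°: -2.47 0.81
θ=230°: -2.37 -0.86
θ=322°: -0.91 -0.97
θ=350°: -0.72 -0.49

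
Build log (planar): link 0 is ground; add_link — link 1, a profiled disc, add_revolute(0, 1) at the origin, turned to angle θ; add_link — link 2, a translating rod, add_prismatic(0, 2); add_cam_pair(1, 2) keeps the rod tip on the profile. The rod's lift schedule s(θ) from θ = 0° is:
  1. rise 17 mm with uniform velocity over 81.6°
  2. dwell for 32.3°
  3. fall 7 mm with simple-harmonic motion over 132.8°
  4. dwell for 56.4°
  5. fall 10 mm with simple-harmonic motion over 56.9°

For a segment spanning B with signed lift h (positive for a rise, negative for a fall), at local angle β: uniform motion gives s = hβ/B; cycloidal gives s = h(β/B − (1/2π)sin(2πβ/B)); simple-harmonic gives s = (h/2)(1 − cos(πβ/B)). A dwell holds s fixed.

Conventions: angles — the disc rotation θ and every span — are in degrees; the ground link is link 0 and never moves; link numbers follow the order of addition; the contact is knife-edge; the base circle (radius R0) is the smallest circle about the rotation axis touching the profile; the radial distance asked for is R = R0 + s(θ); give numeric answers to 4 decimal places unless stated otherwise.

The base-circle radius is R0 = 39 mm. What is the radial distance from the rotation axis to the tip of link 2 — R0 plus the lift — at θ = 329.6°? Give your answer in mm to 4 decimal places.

seg 1 [0°–81.6°] uniform, h=17: full span → s += 17 → s = 17.0000
seg 2 [81.6°–113.9°] dwell: s stays 17.0000
seg 3 [113.9°–246.7°] simple-harmonic, h=-7: full span → s += -7 → s = 10.0000
seg 4 [246.7°–303.1°] dwell: s stays 10.0000
seg 5 [303.1°–360°] simple-harmonic, h=-10: θ=329.6° here. β=26.5, B=56.9. -10/2·(1 − cos(π·0.4657)) = -4.4627 → s = 5.5373
R = R0 + s = 39 + 5.5373 = 44.5373

44.5373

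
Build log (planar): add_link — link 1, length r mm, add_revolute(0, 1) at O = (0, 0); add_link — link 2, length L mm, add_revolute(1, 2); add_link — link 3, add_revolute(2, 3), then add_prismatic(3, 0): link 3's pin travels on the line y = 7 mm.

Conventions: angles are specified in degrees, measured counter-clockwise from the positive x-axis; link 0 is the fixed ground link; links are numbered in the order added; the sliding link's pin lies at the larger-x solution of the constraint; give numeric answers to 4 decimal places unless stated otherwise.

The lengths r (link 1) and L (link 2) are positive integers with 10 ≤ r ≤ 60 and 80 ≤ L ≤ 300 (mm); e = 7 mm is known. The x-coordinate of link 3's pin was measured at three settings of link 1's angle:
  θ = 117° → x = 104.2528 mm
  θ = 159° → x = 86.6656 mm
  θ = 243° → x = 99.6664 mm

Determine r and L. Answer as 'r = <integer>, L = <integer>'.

constraint per measurement: (x − r cos θ)² + (r sin θ − e)² = L²
subtracting the θ₁ and θ₂ equations cancels the r² and L² terms:
r = (x₁² − x₂²) / (2[(x₁cos θ₁ + e sin θ₁) − (x₂cos θ₂ + e sin θ₂)]) = 45.0000 → r = 45
L² = (x₁ − r cos θ₁)² + (r sin θ₁ − e)² = 16640.9925 → L = 129.0000 → L = 129
check at θ₃=243°: x = 99.6664 (printed 99.6664) ✓

r = 45, L = 129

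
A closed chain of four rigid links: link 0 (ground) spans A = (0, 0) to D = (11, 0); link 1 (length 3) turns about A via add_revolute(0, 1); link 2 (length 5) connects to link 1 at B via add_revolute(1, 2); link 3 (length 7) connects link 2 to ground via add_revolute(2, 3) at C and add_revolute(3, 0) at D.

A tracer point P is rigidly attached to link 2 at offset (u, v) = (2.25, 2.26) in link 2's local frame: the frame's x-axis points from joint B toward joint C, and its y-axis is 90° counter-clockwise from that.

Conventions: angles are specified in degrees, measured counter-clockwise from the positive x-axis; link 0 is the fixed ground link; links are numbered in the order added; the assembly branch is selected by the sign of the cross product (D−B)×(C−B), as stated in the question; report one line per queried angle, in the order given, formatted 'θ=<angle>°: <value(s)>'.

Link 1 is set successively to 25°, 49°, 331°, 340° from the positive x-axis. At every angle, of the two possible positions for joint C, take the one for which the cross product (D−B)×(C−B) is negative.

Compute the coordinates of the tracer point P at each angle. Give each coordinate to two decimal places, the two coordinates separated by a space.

A=(0,0), D=(11.00,0)
θ=25°: B = A + 3.00·(cos25°, sin25°) = (2.7189, 1.2679)
θ=25°: |BD| = 8.3776
θ=25°: circle(B,5.00) ∩ circle(D,7.00): a=2.7564, h=4.1716
θ=25°:   candidates: C₊=(6.0749,4.9743) cross=34.948; C₋=(4.8122,-3.2729) cross=-34.948
θ=25°:   branch - wants cross < 0 → take C=(4.8122,-3.2729) (cross=-34.948)
θ=25°: ex = (C−B)/|BC| = (0.4187,-0.9081); ey = (0.9081,0.4187)
θ=25°: P = B + 2.25·ex + 2.26·ey = (5.7133,0.1707)
θ=49°: B = A + 3.00·(cos49°, sin49°) = (1.9682, 2.2641)
θ=49°: |BD| = 9.3113
θ=49°: circle(B,5.00) ∩ circle(D,7.00): a=3.3669, h=3.6965
θ=49°:   candidates: C₊=(6.1328,5.0310) cross=34.419; C₋=(4.3352,-2.1401) cross=-34.419
θ=49°:   branch - wants cross < 0 → take C=(4.3352,-2.1401) (cross=-34.419)
θ=49°: ex = (C−B)/|BC| = (0.4734,-0.8808); ey = (0.8808,0.4734)
θ=49°: P = B + 2.25·ex + 2.26·ey = (5.0240,1.3521)
θ=331°: B = A + 3.00·(cos331°, sin331°) = (2.6239, -1.4544)
θ=331°: |BD| = 8.5015
θ=331°: circle(B,5.00) ∩ circle(D,7.00): a=2.8392, h=4.1157
θ=331°:   candidates: C₊=(4.7171,3.0863) cross=34.989; C₋=(6.1253,-5.0237) cross=-34.989
θ=331°:   branch - wants cross < 0 → take C=(6.1253,-5.0237) (cross=-34.989)
θ=331°: ex = (C−B)/|BC| = (0.7003,-0.7139); ey = (0.7139,0.7003)
θ=331°: P = B + 2.25·ex + 2.26·ey = (5.8128,-1.4779)
θ=340°: B = A + 3.00·(cos340°, sin340°) = (2.8191, -1.0261)
θ=340°: |BD| = 8.2450
θ=340°: circle(B,5.00) ∩ circle(D,7.00): a=2.6671, h=4.2293
θ=340°:   candidates: C₊=(4.9391,3.5022) cross=34.870; C₋=(5.9917,-4.8905) cross=-34.870
θ=340°:   branch - wants cross < 0 → take C=(5.9917,-4.8905) (cross=-34.870)
θ=340°: ex = (C−B)/|BC| = (0.6345,-0.7729); ey = (0.7729,0.6345)
θ=340°: P = B + 2.25·ex + 2.26·ey = (5.9935,-1.3310)

θ=25°: 5.71 0.17
θ=49°: 5.02 1.35
θ=331°: 5.81 -1.48
θ=340°: 5.99 -1.33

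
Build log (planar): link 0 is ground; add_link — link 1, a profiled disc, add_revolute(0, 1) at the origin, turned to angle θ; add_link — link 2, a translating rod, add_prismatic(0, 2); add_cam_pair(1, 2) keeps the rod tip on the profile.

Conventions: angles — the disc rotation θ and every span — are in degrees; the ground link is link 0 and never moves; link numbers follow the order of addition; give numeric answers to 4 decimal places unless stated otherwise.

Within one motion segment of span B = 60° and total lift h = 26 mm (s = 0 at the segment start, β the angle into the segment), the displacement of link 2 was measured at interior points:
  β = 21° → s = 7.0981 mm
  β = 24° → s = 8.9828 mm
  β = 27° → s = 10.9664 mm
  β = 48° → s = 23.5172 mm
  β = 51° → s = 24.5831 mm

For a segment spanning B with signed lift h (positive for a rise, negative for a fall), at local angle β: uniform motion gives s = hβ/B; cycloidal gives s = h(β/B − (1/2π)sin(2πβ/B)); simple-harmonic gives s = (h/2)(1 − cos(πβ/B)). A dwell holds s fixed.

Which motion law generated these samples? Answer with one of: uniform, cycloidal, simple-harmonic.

candidates at β/B = r: uniform s = h·r (linear in β); cycloidal s = h·(r − sin(2πr)/(2π)); simple-harmonic s = (h/2)(1 − cos(πr))
β=21°: printed 7.0981 | uniform 9.1000, cycloidal 5.7523, simple-harmonic 7.0981
β=24°: printed 8.9828 | uniform 10.4000, cycloidal 7.9677, simple-harmonic 8.9828
β=27°: printed 10.9664 | uniform 11.7000, cycloidal 10.4213, simple-harmonic 10.9664
β=48°: printed 23.5172 | uniform 20.8000, cycloidal 24.7355, simple-harmonic 23.5172
β=51°: printed 24.5831 | uniform 22.1000, cycloidal 25.4477, simple-harmonic 24.5831
only one law matches every sample → simple-harmonic

simple-harmonic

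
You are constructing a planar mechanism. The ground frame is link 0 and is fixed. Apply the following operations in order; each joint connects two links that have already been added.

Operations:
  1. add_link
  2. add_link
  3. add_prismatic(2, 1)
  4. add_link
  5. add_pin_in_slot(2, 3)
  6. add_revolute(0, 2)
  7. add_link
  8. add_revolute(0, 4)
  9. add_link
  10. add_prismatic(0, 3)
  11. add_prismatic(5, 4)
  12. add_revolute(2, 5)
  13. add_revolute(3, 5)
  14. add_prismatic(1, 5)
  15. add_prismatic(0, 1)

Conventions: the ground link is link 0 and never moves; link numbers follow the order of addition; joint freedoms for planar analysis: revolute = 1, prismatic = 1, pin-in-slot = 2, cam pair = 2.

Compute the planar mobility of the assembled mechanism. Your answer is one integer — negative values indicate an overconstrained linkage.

ground; <1,0,0>
#1 <2,0,0>
#2 <3,0,0>
P:2↔1 J1 <3,1,0>
#3 <4,1,0>
PS:2↔3 J2 <4,1,1>
R:0↔2 J1 <4,2,1>
#4 <5,2,1>
R:0↔4 J1 <5,3,1>
#5 <6,3,1>
P:0↔3 J1 <6,4,1>
P:5↔4 J1 <6,5,1>
R:2↔5 J1 <6,6,1>
R:3↔5 J1 <6,7,1>
P:1↔5 J1 <6,8,1>
P:0↔1 J1 <6,9,1>
3×5 − 2×9 − 1×1 = -4

M = -4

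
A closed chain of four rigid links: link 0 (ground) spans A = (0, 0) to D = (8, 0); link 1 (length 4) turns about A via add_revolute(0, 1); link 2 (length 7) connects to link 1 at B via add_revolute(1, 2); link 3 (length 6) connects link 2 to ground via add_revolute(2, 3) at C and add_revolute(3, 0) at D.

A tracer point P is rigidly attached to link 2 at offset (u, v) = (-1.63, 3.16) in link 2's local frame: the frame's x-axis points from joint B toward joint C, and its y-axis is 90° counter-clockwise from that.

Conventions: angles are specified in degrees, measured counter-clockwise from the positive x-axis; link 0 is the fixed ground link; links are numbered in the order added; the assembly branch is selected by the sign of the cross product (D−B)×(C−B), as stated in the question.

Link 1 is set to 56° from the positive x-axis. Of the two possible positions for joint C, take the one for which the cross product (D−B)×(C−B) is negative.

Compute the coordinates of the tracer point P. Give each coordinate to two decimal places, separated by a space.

A=(0,0), D=(8.00,0)
B = A + 4.00·(cos56°, sin56°) = (2.2368, 3.3162)
|BD| = 6.6492
circle(B,7.00) ∩ circle(D,6.00): a=4.3022, h=5.5219
  candidates: C₊=(8.7196,5.9567) cross=36.716; C₋=(3.2118,-3.6156) cross=-36.716
  branch - wants cross < 0 → take C=(3.2118,-3.6156) (cross=-36.716)
ex = (C−B)/|BC| = (0.1393,-0.9903); ey = (0.9903,0.1393)
P = B + -1.63·ex + 3.16·ey = (5.1389,5.3704)

5.14 5.37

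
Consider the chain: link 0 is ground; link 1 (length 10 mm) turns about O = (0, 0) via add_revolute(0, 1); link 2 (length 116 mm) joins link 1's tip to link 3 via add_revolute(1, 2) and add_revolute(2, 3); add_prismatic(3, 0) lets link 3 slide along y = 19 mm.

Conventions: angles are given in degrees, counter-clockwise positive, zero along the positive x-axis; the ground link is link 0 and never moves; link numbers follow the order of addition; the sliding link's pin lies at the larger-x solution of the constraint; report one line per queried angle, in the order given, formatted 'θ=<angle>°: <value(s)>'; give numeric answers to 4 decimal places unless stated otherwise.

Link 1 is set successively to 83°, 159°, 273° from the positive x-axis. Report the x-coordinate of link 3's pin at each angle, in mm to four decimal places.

geometry: r = 10 mm, L = 116 mm, e = 19 mm
θ=83°: crank pin P = (r cos θ, r sin θ) = (1.218693, 9.925462)
θ=83°: h = r sin θ − e = 9.925462 − 19 = -9.074538
θ=83°: x = r cos θ + √(L² − h²) = 1.218693 + 115.644510 = 116.863204
θ=159°: crank pin P = (r cos θ, r sin θ) = (-9.335804, 3.583679)
θ=159°: h = r sin θ − e = 3.583679 − 19 = -15.416321
θ=159°: x = r cos θ + √(L² − h²) = -9.335804 + 114.971027 = 105.635223
θ=273°: crank pin P = (r cos θ, r sin θ) = (0.523360, -9.986295)
θ=273°: h = r sin θ − e = -9.986295 − 19 = -28.986295
θ=273°: x = r cos θ + √(L² − h²) = 0.523360 + 112.320055 = 112.843414

θ=83°: 116.8632
θ=159°: 105.6352
θ=273°: 112.8434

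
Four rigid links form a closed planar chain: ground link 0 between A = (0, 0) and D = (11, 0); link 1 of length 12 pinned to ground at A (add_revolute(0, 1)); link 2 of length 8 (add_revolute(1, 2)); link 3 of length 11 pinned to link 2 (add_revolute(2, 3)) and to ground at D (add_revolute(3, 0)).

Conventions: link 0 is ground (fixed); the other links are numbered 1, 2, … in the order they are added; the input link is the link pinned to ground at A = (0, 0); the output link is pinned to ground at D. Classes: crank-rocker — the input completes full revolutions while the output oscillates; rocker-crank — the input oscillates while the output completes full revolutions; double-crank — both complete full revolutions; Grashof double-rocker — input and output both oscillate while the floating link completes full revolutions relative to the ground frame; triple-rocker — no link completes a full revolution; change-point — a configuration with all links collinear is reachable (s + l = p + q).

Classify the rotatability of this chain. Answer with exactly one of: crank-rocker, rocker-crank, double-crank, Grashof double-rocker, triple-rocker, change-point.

lengths: ground=11, input=12, coupler=8, output=11
sorted: s=8 (shortest), l=12 (longest), p+q=22
s + l = 20 vs p + q = 22
s + l < p + q (Grashof) with shortest = coupler link → Grashof double-rocker

Grashof double-rocker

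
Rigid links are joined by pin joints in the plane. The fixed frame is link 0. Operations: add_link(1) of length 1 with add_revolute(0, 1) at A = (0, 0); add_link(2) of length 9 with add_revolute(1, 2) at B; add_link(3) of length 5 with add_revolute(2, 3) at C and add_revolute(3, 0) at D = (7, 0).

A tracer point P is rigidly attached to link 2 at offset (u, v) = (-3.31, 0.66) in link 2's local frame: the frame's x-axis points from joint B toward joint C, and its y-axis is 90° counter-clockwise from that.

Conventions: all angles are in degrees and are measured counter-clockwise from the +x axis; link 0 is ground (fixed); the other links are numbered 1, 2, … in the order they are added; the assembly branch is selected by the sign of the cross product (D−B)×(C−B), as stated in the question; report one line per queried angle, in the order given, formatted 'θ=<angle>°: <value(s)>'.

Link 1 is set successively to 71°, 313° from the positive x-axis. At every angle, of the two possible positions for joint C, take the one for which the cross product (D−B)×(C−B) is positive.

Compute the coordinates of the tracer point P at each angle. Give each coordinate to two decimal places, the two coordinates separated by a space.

A=(0,0), D=(7.00,0)
θ=71°: B = A + 1.00·(cos71°, sin71°) = (0.3256, 0.9455)
θ=71°: |BD| = 6.7411
θ=71°: circle(B,9.00) ∩ circle(D,5.00): a=7.5242, h=4.9383
θ=71°:   candidates: C₊=(8.4680,4.7796) cross=33.289; C₋=(7.0827,-4.9993) cross=-33.289
θ=71°:   branch + wants cross > 0 → take C=(8.4680,4.7796) (cross=33.289)
θ=71°: ex = (C−B)/|BC| = (0.9047,0.4260); ey = (-0.4260,0.9047)
θ=71°: P = B + -3.31·ex + 0.66·ey = (-2.9502,0.1325)
θ=313°: B = A + 1.00·(cos313°, sin313°) = (0.6820, -0.7314)
θ=313°: |BD| = 6.3602
θ=313°: circle(B,9.00) ∩ circle(D,5.00): a=7.5825, h=4.8483
θ=313°:   candidates: C₊=(7.6567,4.9567) cross=30.836; C₋=(8.7717,-4.6756) cross=-30.836
θ=313°:   branch + wants cross > 0 → take C=(7.6567,4.9567) (cross=30.836)
θ=313°: ex = (C−B)/|BC| = (0.7750,0.6320); ey = (-0.6320,0.7750)
θ=313°: P = B + -3.31·ex + 0.66·ey = (-2.3003,-2.3118)

θ=71°: -2.95 0.13
θ=313°: -2.30 -2.31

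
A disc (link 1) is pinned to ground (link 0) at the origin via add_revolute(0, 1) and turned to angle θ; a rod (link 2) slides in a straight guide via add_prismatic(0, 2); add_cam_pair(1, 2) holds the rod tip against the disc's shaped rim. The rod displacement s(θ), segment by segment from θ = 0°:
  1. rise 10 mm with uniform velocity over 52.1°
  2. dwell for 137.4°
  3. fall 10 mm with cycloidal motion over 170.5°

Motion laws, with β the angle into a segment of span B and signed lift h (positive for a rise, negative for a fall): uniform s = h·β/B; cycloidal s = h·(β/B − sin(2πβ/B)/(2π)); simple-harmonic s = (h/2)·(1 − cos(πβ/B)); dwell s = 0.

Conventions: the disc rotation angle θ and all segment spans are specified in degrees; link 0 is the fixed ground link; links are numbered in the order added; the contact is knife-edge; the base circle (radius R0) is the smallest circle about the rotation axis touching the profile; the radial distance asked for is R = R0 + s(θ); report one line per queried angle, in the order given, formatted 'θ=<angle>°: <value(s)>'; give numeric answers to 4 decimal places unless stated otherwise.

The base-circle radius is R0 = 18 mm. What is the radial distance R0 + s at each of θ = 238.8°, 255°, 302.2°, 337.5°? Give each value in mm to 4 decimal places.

segment 1 (0° to 52.1°, uniform, h = 10) is passed completely: s = 0.0000 + (10) = 10.0000
segment 2 (52.1° to 189.5°, dwell): s unchanged at 10.0000
θ = 238.8° falls in segment 3 (189.5° to 360°, cycloidal, h = -10): β = 238.8 − 189.5 = 49.3°, B = 170.5°; Δs = -10·(0.2891 − sin(2π·0.2891)/(2π)) = -1.3479; s = 10.0000 − 1.3479 = 8.6521
θ = 255° falls in segment 3 (189.5° to 360°, cycloidal, h = -10): β = 255 − 189.5 = 65.5°, B = 170.5°; Δs = -10·(0.3842 − sin(2π·0.3842)/(2π)) = -2.7829; s = 10.0000 − 2.7829 = 7.2171
θ = 302.2° falls in segment 3 (189.5° to 360°, cycloidal, h = -10): β = 302.2 − 189.5 = 112.7°, B = 170.5°; Δs = -10·(0.6610 − sin(2π·0.6610)/(2π)) = -7.9591; s = 10.0000 − 7.9591 = 2.0409
θ = 337.5° falls in segment 3 (189.5° to 360°, cycloidal, h = -10): β = 337.5 − 189.5 = 148°, B = 170.5°; Δs = -10·(0.8680 − sin(2π·0.8680)/(2π)) = -9.8539; s = 10.0000 − 9.8539 = 0.1461
θ=238.8°: R = R0 + s = 18 + 8.6521 = 26.6521
θ=255°: R = R0 + s = 18 + 7.2171 = 25.2171
θ=302.2°: R = R0 + s = 18 + 2.0409 = 20.0409
θ=337.5°: R = R0 + s = 18 + 0.1461 = 18.1461

θ=238.8°: 26.6521
θ=255°: 25.2171
θ=302.2°: 20.0409
θ=337.5°: 18.1461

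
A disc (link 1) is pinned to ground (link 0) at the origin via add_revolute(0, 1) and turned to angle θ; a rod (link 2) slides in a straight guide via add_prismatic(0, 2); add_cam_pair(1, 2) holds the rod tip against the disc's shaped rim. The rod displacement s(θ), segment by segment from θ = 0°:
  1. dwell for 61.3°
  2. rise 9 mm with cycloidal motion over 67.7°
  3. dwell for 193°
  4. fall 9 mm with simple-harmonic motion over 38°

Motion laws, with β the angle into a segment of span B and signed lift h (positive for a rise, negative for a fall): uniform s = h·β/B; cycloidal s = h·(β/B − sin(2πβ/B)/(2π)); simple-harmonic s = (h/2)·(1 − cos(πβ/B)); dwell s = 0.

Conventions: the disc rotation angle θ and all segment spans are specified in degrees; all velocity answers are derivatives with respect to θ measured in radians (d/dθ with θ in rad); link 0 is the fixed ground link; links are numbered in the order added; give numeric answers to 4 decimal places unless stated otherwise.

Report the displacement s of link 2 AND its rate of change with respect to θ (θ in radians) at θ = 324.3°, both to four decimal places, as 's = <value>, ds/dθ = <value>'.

segment 1 (0° to 61.3°, dwell): s unchanged at 0.0000
segment 2 (61.3° to 129°, cycloidal, h = 9) is passed completely: s = 0.0000 + (9) = 9.0000
segment 3 (129° to 322°, dwell): s unchanged at 9.0000
θ = 324.3° falls in segment 4 (322° to 360°, simple-harmonic, h = -9): β = 324.3 − 322 = 2.3°, B = 38°; Δs = -9/2·(1 − cos(π·0.0605)) = -0.0811; s = 9.0000 − 0.0811 = 8.9189
velocity in seg [322°–360°] (simple-harmonic), θ in radians: β = 2.3° = 0.0401 rad, B = 38° = 0.6632 rad; ds/dθ = (πh/(2B)) sin(πβ/B) = (π·(-9)/(2·0.6632)) sin(π·0.0605) = -4.028796 mm/rad

s = 8.9189, ds/dθ = -4.0288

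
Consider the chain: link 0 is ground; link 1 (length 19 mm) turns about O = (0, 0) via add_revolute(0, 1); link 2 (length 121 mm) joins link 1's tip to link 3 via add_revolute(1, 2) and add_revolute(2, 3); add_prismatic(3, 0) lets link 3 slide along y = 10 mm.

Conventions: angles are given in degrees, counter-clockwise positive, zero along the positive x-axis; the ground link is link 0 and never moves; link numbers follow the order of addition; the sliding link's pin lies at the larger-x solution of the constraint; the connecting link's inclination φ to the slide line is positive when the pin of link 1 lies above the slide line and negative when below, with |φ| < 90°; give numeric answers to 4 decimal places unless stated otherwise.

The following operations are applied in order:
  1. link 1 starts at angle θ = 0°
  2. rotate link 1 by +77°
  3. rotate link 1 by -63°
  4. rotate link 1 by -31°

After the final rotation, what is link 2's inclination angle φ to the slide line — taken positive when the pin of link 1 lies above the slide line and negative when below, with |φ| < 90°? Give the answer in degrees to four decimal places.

geometry: r = 19 mm, L = 121 mm, e = 10 mm; θ starts at 0°
rotate link 1 by +77°: θ ← 0° +77° = 77°
rotate link 1 by -63°: θ ← 77° -63° = 14°
rotate link 1 by -31°: θ ← 14° -31° = -17°
h = r sin θ − e = -5.555062 − 10 = -15.555062
sin φ = h / L = -15.555062 / 121 = -0.12855423
φ = arcsin(-0.12855423) = -7.386055°

-7.3861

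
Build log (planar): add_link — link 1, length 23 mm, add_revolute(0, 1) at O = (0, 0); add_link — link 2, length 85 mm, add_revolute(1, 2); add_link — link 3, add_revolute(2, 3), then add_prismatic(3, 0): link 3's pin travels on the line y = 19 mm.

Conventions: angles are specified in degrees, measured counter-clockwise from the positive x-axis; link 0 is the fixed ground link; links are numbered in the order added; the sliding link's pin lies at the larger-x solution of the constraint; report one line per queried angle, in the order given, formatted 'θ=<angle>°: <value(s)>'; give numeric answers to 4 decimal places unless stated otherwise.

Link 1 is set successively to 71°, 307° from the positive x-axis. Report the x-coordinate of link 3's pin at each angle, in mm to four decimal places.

geometry: r = 23 mm, L = 85 mm, e = 19 mm
θ=71°: crank pin P = (r cos θ, r sin θ) = (7.488068, 21.746927)
θ=71°: h = r sin θ − e = 21.746927 − 19 = 2.746927
θ=71°: x = r cos θ + √(L² − h²) = 7.488068 + 84.955602 = 92.443670
θ=307°: crank pin P = (r cos θ, r sin θ) = (13.841746, -18.368617)
θ=307°: h = r sin θ − e = -18.368617 − 19 = -37.368617
θ=307°: x = r cos θ + √(L² − h²) = 13.841746 + 76.345180 = 90.186925

θ=71°: 92.4437
θ=307°: 90.1869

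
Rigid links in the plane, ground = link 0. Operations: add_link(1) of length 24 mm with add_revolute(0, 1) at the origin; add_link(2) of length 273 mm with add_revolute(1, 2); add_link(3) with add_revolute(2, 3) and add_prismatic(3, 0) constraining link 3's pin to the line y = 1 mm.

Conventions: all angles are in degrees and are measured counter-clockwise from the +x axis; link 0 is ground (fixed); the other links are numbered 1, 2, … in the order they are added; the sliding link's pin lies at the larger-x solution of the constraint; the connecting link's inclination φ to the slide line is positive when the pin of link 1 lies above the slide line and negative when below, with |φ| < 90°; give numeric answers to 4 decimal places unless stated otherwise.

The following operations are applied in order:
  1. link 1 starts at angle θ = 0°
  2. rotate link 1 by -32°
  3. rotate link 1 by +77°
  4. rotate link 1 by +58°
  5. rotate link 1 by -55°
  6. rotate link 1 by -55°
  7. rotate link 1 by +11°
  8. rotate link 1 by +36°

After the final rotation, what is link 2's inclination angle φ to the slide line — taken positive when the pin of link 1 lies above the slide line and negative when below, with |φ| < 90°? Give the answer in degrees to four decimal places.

geometry: r = 24 mm, L = 273 mm, e = 1 mm; θ starts at 0°
rotate link 1 by -32°: θ ← 0° -32° = -32°
rotate link 1 by +77°: θ ← -32° +77° = 45°
rotate link 1 by +58°: θ ← 45° +58° = 103°
rotate link 1 by -55°: θ ← 103° -55° = 48°
rotate link 1 by -55°: θ ← 48° -55° = -7°
rotate link 1 by +11°: θ ← -7° +11° = 4°
rotate link 1 by +36°: θ ← 4° +36° = 40°
h = r sin θ − e = 15.426903 − 1 = 14.426903
sin φ = h / L = 14.426903 / 273 = 0.05284580
φ = arcsin(0.05284580) = 3.029252°

3.0293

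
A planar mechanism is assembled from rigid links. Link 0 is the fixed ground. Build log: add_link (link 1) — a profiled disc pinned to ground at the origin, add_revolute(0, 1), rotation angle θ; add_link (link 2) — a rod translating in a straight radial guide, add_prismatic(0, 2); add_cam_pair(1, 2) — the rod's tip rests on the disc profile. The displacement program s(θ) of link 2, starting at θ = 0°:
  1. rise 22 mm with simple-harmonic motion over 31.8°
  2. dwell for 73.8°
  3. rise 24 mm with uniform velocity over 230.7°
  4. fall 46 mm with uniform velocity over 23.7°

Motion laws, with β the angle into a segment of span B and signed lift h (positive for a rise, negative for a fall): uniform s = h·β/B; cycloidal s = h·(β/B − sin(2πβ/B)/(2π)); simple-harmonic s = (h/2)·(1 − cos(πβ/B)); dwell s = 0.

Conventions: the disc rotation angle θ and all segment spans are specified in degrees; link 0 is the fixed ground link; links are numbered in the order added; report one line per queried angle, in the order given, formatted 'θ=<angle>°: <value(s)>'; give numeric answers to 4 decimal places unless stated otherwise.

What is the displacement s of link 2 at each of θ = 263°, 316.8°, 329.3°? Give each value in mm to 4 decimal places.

seg 1 [0°–31.8°] simple-harmonic, h=22: full span → s += 22 → s = 22.0000
seg 2 [31.8°–105.6°] dwell: s stays 22.0000
seg 3 [105.6°–336.3°] uniform, h=24: θ=263° here. β=157.4, B=230.7. 24·157.4/230.7 = 16.3745 → s = 38.3745
seg 3 [105.6°–336.3°] uniform, h=24: θ=316.8° here. β=211.2, B=230.7. 24·211.2/230.7 = 21.9714 → s = 43.9714
seg 3 [105.6°–336.3°] uniform, h=24: θ=329.3° here. β=223.7, B=230.7. 24·223.7/230.7 = 23.2718 → s = 45.2718

θ=263°: 38.3745
θ=316.8°: 43.9714
θ=329.3°: 45.2718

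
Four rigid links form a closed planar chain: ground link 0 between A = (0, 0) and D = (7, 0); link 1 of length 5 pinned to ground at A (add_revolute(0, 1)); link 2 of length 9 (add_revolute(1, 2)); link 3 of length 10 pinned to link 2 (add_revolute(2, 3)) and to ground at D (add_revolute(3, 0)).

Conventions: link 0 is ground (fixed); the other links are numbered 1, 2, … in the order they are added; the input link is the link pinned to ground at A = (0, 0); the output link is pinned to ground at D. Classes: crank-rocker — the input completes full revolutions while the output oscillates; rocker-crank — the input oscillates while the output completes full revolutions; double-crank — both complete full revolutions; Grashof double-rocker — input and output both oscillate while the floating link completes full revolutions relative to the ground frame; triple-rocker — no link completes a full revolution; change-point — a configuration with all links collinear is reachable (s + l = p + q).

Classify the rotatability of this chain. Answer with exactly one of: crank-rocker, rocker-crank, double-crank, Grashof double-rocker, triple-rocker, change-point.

lengths: ground=7, input=5, coupler=9, output=10
sorted: s=5 (shortest), l=10 (longest), p+q=16
s + l = 15 vs p + q = 16
s + l < p + q (Grashof) with shortest = input link → crank-rocker

crank-rocker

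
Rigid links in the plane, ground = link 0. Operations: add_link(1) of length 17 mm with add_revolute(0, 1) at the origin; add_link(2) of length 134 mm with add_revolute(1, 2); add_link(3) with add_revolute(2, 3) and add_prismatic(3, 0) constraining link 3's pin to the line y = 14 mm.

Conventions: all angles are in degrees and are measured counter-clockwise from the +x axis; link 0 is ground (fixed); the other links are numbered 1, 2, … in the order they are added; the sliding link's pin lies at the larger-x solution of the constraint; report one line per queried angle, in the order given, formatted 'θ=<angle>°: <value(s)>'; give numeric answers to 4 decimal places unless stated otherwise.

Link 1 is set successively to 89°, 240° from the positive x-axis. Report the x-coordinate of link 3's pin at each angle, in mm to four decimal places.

geometry: r = 17 mm, L = 134 mm, e = 14 mm
θ=89°: crank pin P = (r cos θ, r sin θ) = (0.296691, 16.997411)
θ=89°: h = r sin θ − e = 16.997411 − 14 = 2.997411
θ=89°: x = r cos θ + √(L² − h²) = 0.296691 + 133.966472 = 134.263163
θ=240°: crank pin P = (r cos θ, r sin θ) = (-8.500000, -14.722432)
θ=240°: h = r sin θ − e = -14.722432 − 14 = -28.722432
θ=240°: x = r cos θ + √(L² − h²) = -8.500000 + 130.885530 = 122.385530

θ=89°: 134.2632
θ=240°: 122.3855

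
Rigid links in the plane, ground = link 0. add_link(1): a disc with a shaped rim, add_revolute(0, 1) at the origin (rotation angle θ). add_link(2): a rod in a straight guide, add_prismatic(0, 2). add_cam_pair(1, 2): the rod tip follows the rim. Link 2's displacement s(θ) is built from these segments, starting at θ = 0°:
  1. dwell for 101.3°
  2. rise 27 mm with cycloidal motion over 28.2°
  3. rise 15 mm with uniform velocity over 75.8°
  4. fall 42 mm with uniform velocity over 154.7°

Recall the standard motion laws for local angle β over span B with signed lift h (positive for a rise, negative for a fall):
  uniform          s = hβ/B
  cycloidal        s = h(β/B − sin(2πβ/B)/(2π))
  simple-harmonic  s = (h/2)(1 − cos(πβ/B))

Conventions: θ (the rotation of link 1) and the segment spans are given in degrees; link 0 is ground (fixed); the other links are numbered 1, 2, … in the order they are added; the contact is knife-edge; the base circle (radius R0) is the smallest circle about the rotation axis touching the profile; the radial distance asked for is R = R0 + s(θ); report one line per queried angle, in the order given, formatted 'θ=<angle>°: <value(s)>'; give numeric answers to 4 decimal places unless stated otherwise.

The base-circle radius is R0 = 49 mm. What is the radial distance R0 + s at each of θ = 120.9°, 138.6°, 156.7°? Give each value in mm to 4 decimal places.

segment 1 (0° to 101.3°, dwell): s unchanged at 0.0000
θ = 120.9° falls in segment 2 (101.3° to 129.5°, cycloidal, h = 27): β = 120.9 − 101.3 = 19.6°, B = 28.2°; Δs = 27·(0.6950 − sin(2π·0.6950)/(2π)) = 22.8094; s = 0.0000 + 22.8094 = 22.8094
segment 2 (101.3° to 129.5°, cycloidal, h = 27) is passed completely: s = 0.0000 + (27) = 27.0000
θ = 138.6° falls in segment 3 (129.5° to 205.3°, uniform, h = 15): β = 138.6 − 129.5 = 9.1°, B = 75.8°; Δs = 15·9.1/75.8 = 1.8008; s = 27.0000 + 1.8008 = 28.8008
θ = 156.7° falls in segment 3 (129.5° to 205.3°, uniform, h = 15): β = 156.7 − 129.5 = 27.2°, B = 75.8°; Δs = 15·27.2/75.8 = 5.3826; s = 27.0000 + 5.3826 = 32.3826
θ=120.9°: R = R0 + s = 49 + 22.8094 = 71.8094
θ=138.6°: R = R0 + s = 49 + 28.8008 = 77.8008
θ=156.7°: R = R0 + s = 49 + 32.3826 = 81.3826

θ=120.9°: 71.8094
θ=138.6°: 77.8008
θ=156.7°: 81.3826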